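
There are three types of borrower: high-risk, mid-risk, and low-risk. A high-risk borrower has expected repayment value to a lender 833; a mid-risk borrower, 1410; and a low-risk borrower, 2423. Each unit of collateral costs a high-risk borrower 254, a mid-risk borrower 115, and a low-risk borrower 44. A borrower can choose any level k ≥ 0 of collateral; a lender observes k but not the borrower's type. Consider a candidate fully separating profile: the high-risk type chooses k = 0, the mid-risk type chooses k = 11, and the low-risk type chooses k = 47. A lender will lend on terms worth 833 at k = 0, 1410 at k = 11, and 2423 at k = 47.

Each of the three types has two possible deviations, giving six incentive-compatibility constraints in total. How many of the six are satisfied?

Low-risk (own payoff 2423 − 44×47 = 355): to k=0 gives 833 → profitable ✗; to k=11 gives 1410 − 44×11 = 926 → profitable ✗.
High-risk (own payoff 833): to k=11 gives 1410 − 254×11 = -1384 → no gain ✓; to k=47 gives 2423 − 254×47 = -9515 → no gain ✓.
Mid-risk (own payoff 1410 − 115×11 = 145): to k=0 gives 833 → profitable ✗; to k=47 gives 2423 − 115×47 = -2982 → no gain ✓.
3 of the 6 constraints hold; not an equilibrium.

3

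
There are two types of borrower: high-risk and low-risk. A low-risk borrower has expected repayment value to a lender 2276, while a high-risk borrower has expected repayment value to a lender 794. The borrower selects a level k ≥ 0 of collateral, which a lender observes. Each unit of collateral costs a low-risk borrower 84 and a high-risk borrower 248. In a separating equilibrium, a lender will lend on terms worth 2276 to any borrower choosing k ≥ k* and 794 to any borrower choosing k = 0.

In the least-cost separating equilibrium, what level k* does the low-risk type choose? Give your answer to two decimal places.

A high-risk borrower choosing k = 0 receives 794.
Imitating at k* instead would pay 2276 at cost 248·k*, netting 2276 − 248·k*.
Indifference: 794 = 2276 − 248·k*, so k* = (2276 − 794) / 248 ≈ 5.98.
This is the high-risk type's binding incentive-compatibility constraint; any k ≥ 5.98 sustains separation on that side.

5.98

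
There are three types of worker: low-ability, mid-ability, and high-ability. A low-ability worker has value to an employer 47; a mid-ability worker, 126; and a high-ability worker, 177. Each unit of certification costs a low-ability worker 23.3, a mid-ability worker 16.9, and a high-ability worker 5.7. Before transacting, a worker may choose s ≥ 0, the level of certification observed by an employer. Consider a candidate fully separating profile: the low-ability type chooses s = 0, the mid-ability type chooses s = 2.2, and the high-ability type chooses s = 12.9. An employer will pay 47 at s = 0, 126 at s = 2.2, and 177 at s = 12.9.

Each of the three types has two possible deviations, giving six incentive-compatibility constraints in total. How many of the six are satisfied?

Low-ability (own payoff 47): to s=2.2 gives 126 − 23.3×2.2 = 74.74 → profitable ✗; to s=12.9 gives 177 − 23.3×12.9 = -123.57 → no gain ✓.
High-ability (own payoff 177 − 5.7×12.9 = 103.47): to s=0 gives 47 → no gain ✓; to s=2.2 gives 126 − 5.7×2.2 = 113.46 → profitable ✗.
Mid-ability (own payoff 126 − 16.9×2.2 = 88.82): to s=0 gives 47 → no gain ✓; to s=12.9 gives 177 − 16.9×12.9 = -41.01 → no gain ✓.
4 of the 6 constraints hold; not an equilibrium.

4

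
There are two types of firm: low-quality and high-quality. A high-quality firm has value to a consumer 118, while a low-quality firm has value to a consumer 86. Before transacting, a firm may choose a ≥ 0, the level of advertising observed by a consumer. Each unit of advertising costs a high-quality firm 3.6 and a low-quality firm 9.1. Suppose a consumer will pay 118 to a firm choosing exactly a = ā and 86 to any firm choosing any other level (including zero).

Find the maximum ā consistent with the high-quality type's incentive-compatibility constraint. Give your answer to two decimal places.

Choosing ā yields the high-quality type 118 − 3.6·ā; choosing zero yields 86.
The high-quality type is indifferent at 118 − 3.6·ā = 86, i.e. ā = (118 − 86) / 3.6 ≈ 8.89.
For any ā above 8.89 the high-quality type would rather pool at zero, so separation collapses.

8.89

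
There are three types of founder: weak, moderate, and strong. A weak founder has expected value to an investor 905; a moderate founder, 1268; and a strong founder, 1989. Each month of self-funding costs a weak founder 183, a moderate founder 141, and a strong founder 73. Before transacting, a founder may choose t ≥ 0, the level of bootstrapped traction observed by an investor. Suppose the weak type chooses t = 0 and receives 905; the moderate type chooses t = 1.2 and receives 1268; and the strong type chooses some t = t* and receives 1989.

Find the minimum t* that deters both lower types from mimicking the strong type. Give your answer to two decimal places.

Weak type (on-path payoff 905) won't mimic when 905 ≥ 1989 − 183·t*, i.e. t* ≥ 5.92.
Moderate type (on-path payoff 1268 − 141×1.2 = 1098.8) won't mimic when 1098.8 ≥ 1989 − 141·t*, i.e. t* ≥ 6.31.
Both must hold, so t* = max(5.92, 6.31) = 6.31. The moderate type's constraint binds.

6.31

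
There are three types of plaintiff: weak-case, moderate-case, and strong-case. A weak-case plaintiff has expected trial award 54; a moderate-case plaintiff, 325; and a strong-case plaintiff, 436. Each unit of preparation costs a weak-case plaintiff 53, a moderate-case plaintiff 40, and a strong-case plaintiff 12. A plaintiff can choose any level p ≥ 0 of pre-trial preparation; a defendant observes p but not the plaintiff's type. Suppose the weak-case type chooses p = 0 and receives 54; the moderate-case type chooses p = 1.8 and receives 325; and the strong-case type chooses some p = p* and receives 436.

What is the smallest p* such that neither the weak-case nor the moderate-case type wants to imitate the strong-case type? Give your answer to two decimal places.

7.21

Weak-case type (on-path payoff 54) won't mimic when 54 ≥ 436 − 53·p*, i.e. p* ≥ 7.21.
Moderate-case type (on-path payoff 325 − 40×1.8 = 253) won't mimic when 253 ≥ 436 − 40·p*, i.e. p* ≥ 4.58.
Both must hold, so p* = max(7.21, 4.58) = 7.21. The weak-case type's constraint binds.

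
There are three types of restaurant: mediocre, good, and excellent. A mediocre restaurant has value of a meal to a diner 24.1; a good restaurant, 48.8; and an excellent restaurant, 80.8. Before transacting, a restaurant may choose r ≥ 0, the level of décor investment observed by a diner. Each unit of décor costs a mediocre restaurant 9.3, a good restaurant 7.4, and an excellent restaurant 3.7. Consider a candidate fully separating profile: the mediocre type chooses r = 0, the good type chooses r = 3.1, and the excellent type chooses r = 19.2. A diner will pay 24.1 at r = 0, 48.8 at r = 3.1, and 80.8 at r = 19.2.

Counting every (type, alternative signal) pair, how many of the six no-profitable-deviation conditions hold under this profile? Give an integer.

Mediocre (own payoff 24.1): to r=3.1 gives 48.8 − 9.3×3.1 = 19.97 → no gain ✓; to r=19.2 gives 80.8 − 9.3×19.2 = -97.76 → no gain ✓.
Good (own payoff 48.8 − 7.4×3.1 = 25.86): to r=0 gives 24.1 → no gain ✓; to r=19.2 gives 80.8 − 7.4×19.2 = -61.28 → no gain ✓.
Excellent (own payoff 80.8 − 3.7×19.2 = 9.76): to r=0 gives 24.1 → profitable ✗; to r=3.1 gives 48.8 − 3.7×3.1 = 37.33 → profitable ✗.
4 of the 6 constraints hold; not an equilibrium.

4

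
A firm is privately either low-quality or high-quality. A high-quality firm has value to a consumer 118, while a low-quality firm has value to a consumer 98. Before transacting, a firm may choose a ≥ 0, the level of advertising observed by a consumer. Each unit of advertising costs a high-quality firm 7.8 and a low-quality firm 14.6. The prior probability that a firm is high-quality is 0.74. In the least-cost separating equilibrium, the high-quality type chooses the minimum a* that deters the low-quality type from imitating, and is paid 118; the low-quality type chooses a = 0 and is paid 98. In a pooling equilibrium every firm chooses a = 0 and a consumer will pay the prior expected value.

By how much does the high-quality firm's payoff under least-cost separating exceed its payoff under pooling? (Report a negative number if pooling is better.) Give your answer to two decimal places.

Least-cost separating signal: a* solves 98 = 118 − 14.6·a*, so a* = (118 − 98)/14.6 ≈ 1.3699.
High-quality type's separating payoff: 118 − 7.8 × a* = 118 − 7.8 × (118 − 98)/14.6 = 118 − 156/14.6 ≈ 107.3151.
Pooling payoff: 0.74 × 118 + 0.26 × 98 = 112.8.
Difference: 107.3151 − 112.8 = -5.4849, i.e. -5.48 to two decimal places.
The high-quality type would prefer the pooling outcome.

-5.48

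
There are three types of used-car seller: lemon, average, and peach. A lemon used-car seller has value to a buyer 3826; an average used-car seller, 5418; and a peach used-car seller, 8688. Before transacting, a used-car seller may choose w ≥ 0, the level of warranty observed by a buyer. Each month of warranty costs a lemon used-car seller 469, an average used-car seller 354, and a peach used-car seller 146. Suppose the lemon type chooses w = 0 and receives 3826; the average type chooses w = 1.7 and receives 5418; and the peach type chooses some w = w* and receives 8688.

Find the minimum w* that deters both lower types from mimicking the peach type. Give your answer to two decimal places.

Lemon type (on-path payoff 3826) won't mimic when 3826 ≥ 8688 − 469·w*, i.e. w* ≥ 10.37.
Average type (on-path payoff 5418 − 354×1.7 = 4816.2) won't mimic when 4816.2 ≥ 8688 − 354·w*, i.e. w* ≥ 10.94.
Both must hold, so w* = max(10.37, 10.94) = 10.94. The average type's constraint binds.

10.94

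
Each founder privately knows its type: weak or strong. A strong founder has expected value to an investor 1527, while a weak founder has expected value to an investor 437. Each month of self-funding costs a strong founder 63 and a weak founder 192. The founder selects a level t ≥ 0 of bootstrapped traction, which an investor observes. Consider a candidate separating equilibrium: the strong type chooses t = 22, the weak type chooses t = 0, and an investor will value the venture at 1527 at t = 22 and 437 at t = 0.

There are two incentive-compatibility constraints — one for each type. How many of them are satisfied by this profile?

1

Weak type: stay at 0 → 437; mimic → 1527 − 192 × 22 = -2697. IC holds (437 ≥ -2697).
Strong type: signal → 1527 − 63 × 22 = 141; deviate to 0 → 437. IC fails (141 < 437).
1 of 2 constraints hold, so this profile is not an equilibrium.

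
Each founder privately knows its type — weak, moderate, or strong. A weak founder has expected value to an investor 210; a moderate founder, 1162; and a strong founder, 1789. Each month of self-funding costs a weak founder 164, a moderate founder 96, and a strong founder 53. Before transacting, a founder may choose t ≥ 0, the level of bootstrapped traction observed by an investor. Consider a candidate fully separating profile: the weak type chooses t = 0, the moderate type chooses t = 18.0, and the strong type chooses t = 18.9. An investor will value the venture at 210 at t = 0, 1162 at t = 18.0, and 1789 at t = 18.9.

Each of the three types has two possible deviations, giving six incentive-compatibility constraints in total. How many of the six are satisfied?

Weak (own payoff 210): to t=18.0 gives 1162 − 164×18.0 = -1790 → no gain ✓; to t=18.9 gives 1789 − 164×18.9 = -1310.6 → no gain ✓.
Strong (own payoff 1789 − 53×18.9 = 787.3): to t=0 gives 210 → no gain ✓; to t=18.0 gives 1162 − 53×18.0 = 208 → no gain ✓.
Moderate (own payoff 1162 − 96×18.0 = -566): to t=0 gives 210 → profitable ✗; to t=18.9 gives 1789 − 96×18.9 = -25.4 → profitable ✗.
4 of the 6 constraints hold; not an equilibrium.

4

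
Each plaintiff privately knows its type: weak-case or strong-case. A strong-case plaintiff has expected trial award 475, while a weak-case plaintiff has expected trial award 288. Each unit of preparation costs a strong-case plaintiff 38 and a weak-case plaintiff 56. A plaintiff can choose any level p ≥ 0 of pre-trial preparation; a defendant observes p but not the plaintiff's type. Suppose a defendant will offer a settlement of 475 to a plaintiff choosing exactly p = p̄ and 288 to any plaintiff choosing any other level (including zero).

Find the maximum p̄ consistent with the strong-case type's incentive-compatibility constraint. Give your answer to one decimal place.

4.9

Choosing p̄ yields the strong-case type 475 − 38·p̄; choosing zero yields 288.
The strong-case type is indifferent at 475 − 38·p̄ = 288, i.e. p̄ = (475 − 288) / 38 ≈ 4.9.
For any p̄ above 4.9 the strong-case type would rather pool at zero, so separation collapses.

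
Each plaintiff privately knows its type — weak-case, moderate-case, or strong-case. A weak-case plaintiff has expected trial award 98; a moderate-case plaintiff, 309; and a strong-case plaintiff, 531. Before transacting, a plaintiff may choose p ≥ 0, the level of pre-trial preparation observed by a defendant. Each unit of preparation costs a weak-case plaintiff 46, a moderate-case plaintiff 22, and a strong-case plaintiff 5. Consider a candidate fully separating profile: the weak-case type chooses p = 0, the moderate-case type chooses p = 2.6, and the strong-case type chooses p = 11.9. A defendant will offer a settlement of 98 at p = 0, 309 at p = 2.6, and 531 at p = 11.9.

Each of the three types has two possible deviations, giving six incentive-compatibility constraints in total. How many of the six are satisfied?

4

Strong-case (own payoff 531 − 5×11.9 = 471.5): to p=0 gives 98 → no gain ✓; to p=2.6 gives 309 − 5×2.6 = 296 → no gain ✓.
Moderate-case (own payoff 309 − 22×2.6 = 251.8): to p=0 gives 98 → no gain ✓; to p=11.9 gives 531 − 22×11.9 = 269.2 → profitable ✗.
Weak-case (own payoff 98): to p=2.6 gives 309 − 46×2.6 = 189.4 → profitable ✗; to p=11.9 gives 531 − 46×11.9 = -16.4 → no gain ✓.
4 of the 6 constraints hold; not an equilibrium.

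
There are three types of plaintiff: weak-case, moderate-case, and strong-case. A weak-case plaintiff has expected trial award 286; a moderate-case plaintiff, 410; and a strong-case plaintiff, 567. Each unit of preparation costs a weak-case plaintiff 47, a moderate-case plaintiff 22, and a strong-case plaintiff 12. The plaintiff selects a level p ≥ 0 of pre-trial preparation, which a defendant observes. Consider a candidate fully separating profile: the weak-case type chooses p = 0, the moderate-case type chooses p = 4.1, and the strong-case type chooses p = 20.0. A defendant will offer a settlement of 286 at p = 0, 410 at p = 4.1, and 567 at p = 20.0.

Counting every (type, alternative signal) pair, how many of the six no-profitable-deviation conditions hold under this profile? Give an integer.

5

Moderate-case (own payoff 410 − 22×4.1 = 319.8): to p=0 gives 286 → no gain ✓; to p=20.0 gives 567 − 22×20.0 = 127 → no gain ✓.
Weak-case (own payoff 286): to p=4.1 gives 410 − 47×4.1 = 217.3 → no gain ✓; to p=20.0 gives 567 − 47×20.0 = -373 → no gain ✓.
Strong-case (own payoff 567 − 12×20.0 = 327): to p=0 gives 286 → no gain ✓; to p=4.1 gives 410 − 12×4.1 = 360.8 → profitable ✗.
5 of the 6 constraints hold; not an equilibrium.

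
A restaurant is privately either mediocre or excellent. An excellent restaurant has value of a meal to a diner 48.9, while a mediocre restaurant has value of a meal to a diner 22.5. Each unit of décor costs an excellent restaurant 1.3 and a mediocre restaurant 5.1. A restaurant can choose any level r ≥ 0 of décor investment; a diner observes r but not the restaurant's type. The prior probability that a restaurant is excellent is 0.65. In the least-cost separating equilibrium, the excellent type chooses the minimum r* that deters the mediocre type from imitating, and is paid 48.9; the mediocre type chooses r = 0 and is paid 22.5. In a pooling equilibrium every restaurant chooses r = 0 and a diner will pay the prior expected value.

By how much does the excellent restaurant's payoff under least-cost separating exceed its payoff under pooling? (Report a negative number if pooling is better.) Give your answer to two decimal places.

2.51

Least-cost separating signal: r* solves 22.5 = 48.9 − 5.1·r*, so r* = (48.9 − 22.5)/5.1 ≈ 5.1765.
Excellent type's separating payoff: 48.9 − 1.3 × r* = 48.9 − 1.3 × (48.9 − 22.5)/5.1 = 48.9 − 34.32/5.1 ≈ 42.1706.
Pooling payoff: 0.65 × 48.9 + 0.35 × 22.5 = 39.66.
Difference: 42.1706 − 39.66 = 2.5106, i.e. 2.51 to two decimal places.
The excellent type prefers to separate.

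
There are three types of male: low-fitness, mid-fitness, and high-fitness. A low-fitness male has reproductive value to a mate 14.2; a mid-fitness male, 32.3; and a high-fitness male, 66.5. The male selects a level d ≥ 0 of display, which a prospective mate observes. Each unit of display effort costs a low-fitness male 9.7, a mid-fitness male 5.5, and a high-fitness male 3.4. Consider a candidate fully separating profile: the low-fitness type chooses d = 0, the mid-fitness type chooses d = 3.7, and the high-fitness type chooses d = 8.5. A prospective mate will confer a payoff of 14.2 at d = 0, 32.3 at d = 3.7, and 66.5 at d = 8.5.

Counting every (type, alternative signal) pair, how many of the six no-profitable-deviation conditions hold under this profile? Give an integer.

Mid-fitness (own payoff 32.3 − 5.5×3.7 = 11.95): to d=0 gives 14.2 → profitable ✗; to d=8.5 gives 66.5 − 5.5×8.5 = 19.75 → profitable ✗.
High-fitness (own payoff 66.5 − 3.4×8.5 = 37.6): to d=0 gives 14.2 → no gain ✓; to d=3.7 gives 32.3 − 3.4×3.7 = 19.72 → no gain ✓.
Low-fitness (own payoff 14.2): to d=3.7 gives 32.3 − 9.7×3.7 = -3.59 → no gain ✓; to d=8.5 gives 66.5 − 9.7×8.5 = -15.95 → no gain ✓.
4 of the 6 constraints hold; not an equilibrium.

4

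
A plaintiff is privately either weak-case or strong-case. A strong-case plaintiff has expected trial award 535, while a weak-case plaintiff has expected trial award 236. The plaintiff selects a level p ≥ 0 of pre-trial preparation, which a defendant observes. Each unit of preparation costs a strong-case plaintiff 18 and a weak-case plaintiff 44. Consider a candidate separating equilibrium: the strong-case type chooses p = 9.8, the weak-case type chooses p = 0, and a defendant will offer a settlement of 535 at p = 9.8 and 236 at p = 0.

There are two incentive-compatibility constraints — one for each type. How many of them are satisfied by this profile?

2

Weak-case type: stay at 0 → 236; mimic → 535 − 44 × 9.8 = 103.8. IC holds (236 ≥ 103.8).
Strong-case type: signal → 535 − 18 × 9.8 = 358.6; deviate to 0 → 236. IC holds (358.6 ≥ 236).
2 of 2 constraints hold, so this is a separating equilibrium.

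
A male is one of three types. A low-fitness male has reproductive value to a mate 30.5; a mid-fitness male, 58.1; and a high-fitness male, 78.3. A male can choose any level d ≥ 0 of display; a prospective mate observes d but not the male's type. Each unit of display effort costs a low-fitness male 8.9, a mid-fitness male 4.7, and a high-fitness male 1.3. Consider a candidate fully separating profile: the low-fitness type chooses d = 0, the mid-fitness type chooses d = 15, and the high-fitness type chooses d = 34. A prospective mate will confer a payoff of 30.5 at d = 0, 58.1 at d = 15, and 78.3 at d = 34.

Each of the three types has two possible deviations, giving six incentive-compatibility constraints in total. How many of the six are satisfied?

4

High-fitness (own payoff 78.3 − 1.3×34 = 34.1): to d=0 gives 30.5 → no gain ✓; to d=15 gives 58.1 − 1.3×15 = 38.6 → profitable ✗.
Mid-fitness (own payoff 58.1 − 4.7×15 = -12.4): to d=0 gives 30.5 → profitable ✗; to d=34 gives 78.3 − 4.7×34 = -81.5 → no gain ✓.
Low-fitness (own payoff 30.5): to d=15 gives 58.1 − 8.9×15 = -75.4 → no gain ✓; to d=34 gives 78.3 − 8.9×34 = -224.3 → no gain ✓.
4 of the 6 constraints hold; not an equilibrium.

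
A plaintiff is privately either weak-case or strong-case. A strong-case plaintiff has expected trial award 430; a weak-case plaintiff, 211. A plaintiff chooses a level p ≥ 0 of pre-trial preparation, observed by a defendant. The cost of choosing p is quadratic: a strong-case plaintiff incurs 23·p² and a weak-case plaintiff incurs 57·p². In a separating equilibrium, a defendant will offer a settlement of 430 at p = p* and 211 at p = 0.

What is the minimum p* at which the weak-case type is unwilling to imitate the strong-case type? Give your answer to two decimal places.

1.96

The weak-case type at p = 0 receives 211; imitating at p* yields 430 − 57·p*².
Indifference: 211 = 430 − 57·p*², so p*² = (430 − 211) / 57 ≈ 3.8421.
p* = √3.8421 ≈ 1.96.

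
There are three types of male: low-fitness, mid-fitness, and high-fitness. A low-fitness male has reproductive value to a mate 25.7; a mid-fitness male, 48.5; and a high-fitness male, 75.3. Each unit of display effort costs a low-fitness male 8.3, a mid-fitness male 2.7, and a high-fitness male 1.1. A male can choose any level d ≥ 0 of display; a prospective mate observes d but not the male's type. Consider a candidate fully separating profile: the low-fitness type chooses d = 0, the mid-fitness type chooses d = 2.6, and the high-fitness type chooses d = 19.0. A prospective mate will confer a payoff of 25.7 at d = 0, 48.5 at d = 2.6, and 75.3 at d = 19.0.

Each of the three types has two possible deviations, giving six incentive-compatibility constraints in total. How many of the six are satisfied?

High-fitness (own payoff 75.3 − 1.1×19.0 = 54.4): to d=0 gives 25.7 → no gain ✓; to d=2.6 gives 48.5 − 1.1×2.6 = 45.64 → no gain ✓.
Low-fitness (own payoff 25.7): to d=2.6 gives 48.5 − 8.3×2.6 = 26.92 → profitable ✗; to d=19.0 gives 75.3 − 8.3×19.0 = -82.4 → no gain ✓.
Mid-fitness (own payoff 48.5 − 2.7×2.6 = 41.48): to d=0 gives 25.7 → no gain ✓; to d=19.0 gives 75.3 − 2.7×19.0 = 24 → no gain ✓.
5 of the 6 constraints hold; not an equilibrium.

5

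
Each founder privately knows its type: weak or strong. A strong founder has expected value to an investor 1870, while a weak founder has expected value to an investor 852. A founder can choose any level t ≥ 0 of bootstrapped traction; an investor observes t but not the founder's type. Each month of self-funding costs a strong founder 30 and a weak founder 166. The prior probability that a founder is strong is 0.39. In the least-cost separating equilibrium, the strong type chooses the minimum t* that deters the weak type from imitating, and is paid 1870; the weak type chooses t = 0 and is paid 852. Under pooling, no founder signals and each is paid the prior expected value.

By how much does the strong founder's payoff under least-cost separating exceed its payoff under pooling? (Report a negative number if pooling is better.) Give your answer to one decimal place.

Least-cost separating signal: t* solves 852 = 1870 − 166·t*, so t* = (1870 − 852)/166 ≈ 6.1325.
Strong type's separating payoff: 1870 − 30 × t* = 1870 − 30 × (1870 − 852)/166 = 1870 − 30540/166 ≈ 1686.024.
Pooling payoff: 0.39 × 1870 + 0.61 × 852 = 1249.02.
Difference: 1686.024 − 1249.02 = 437.004, i.e. 437.0 to one decimal place.
The strong type prefers to separate.

437.0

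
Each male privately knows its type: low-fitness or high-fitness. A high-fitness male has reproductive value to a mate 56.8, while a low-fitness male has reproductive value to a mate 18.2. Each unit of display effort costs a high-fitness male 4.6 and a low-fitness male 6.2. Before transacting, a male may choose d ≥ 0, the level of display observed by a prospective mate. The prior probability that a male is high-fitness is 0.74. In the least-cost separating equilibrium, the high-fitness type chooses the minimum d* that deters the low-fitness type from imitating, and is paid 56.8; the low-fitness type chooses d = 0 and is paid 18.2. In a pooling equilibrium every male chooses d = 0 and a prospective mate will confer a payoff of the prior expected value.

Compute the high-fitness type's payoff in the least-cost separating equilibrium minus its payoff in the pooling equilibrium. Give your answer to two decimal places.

Least-cost separating signal: d* solves 18.2 = 56.8 − 6.2·d*, so d* = (56.8 − 18.2)/6.2 ≈ 6.2258.
High-fitness type's separating payoff: 56.8 − 4.6 × d* = 56.8 − 4.6 × (56.8 − 18.2)/6.2 = 56.8 − 177.56/6.2 ≈ 28.1613.
Pooling payoff: 0.74 × 56.8 + 0.26 × 18.2 = 46.764.
Difference: 28.1613 − 46.764 = -18.6027, i.e. -18.60 to two decimal places.
The high-fitness type would prefer the pooling outcome.

-18.60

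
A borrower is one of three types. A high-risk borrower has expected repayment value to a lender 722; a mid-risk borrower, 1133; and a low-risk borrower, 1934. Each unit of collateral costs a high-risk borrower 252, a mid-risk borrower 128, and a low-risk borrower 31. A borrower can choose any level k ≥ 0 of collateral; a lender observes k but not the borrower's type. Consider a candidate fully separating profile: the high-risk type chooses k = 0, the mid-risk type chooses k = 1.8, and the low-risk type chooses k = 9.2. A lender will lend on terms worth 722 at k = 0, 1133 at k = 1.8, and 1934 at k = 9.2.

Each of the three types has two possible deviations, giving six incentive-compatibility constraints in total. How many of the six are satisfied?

Mid-risk (own payoff 1133 − 128×1.8 = 902.6): to k=0 gives 722 → no gain ✓; to k=9.2 gives 1934 − 128×9.2 = 756.4 → no gain ✓.
Low-risk (own payoff 1934 − 31×9.2 = 1648.8): to k=0 gives 722 → no gain ✓; to k=1.8 gives 1133 − 31×1.8 = 1077.2 → no gain ✓.
High-risk (own payoff 722): to k=1.8 gives 1133 − 252×1.8 = 679.4 → no gain ✓; to k=9.2 gives 1934 − 252×9.2 = -384.4 → no gain ✓.
6 of the 6 constraints hold; this profile is a separating equilibrium.

6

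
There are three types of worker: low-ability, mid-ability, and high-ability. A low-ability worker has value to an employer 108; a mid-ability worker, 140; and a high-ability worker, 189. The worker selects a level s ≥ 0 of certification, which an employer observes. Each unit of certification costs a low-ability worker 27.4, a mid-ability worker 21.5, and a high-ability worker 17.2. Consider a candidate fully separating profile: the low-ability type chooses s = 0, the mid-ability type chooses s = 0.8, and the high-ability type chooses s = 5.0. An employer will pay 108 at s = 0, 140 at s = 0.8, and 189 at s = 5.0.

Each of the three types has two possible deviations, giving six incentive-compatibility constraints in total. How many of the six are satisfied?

Mid-ability (own payoff 140 − 21.5×0.8 = 122.8): to s=0 gives 108 → no gain ✓; to s=5.0 gives 189 − 21.5×5.0 = 81.5 → no gain ✓.
Low-ability (own payoff 108): to s=0.8 gives 140 − 27.4×0.8 = 118.08 → profitable ✗; to s=5.0 gives 189 − 27.4×5.0 = 52 → no gain ✓.
High-ability (own payoff 189 − 17.2×5.0 = 103): to s=0 gives 108 → profitable ✗; to s=0.8 gives 140 − 17.2×0.8 = 126.24 → profitable ✗.
3 of the 6 constraints hold; not an equilibrium.

3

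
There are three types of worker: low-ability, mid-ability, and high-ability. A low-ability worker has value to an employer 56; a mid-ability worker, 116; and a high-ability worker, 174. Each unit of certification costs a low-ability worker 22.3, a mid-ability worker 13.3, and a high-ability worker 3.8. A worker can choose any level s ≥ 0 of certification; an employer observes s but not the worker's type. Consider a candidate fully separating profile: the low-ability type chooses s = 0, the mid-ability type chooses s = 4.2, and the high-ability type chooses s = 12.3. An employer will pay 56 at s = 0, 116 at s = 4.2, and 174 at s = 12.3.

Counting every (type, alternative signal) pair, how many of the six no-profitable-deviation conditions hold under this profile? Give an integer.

Mid-ability (own payoff 116 − 13.3×4.2 = 60.14): to s=0 gives 56 → no gain ✓; to s=12.3 gives 174 − 13.3×12.3 = 10.41 → no gain ✓.
High-ability (own payoff 174 − 3.8×12.3 = 127.26): to s=0 gives 56 → no gain ✓; to s=4.2 gives 116 − 3.8×4.2 = 100.04 → no gain ✓.
Low-ability (own payoff 56): to s=4.2 gives 116 − 22.3×4.2 = 22.34 → no gain ✓; to s=12.3 gives 174 − 22.3×12.3 = -100.29 → no gain ✓.
6 of the 6 constraints hold; this profile is a separating equilibrium.

6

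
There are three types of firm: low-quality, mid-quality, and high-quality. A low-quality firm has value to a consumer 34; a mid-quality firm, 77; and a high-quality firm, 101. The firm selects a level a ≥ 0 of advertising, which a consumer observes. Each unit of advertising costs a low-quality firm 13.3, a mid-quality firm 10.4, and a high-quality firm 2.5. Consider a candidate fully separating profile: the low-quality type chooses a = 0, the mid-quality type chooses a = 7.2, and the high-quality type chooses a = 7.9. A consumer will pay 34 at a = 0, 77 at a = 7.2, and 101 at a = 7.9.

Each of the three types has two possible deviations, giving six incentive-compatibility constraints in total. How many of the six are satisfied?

4

High-quality (own payoff 101 − 2.5×7.9 = 81.25): to a=0 gives 34 → no gain ✓; to a=7.2 gives 77 − 2.5×7.2 = 59 → no gain ✓.
Mid-quality (own payoff 77 − 10.4×7.2 = 2.12): to a=0 gives 34 → profitable ✗; to a=7.9 gives 101 − 10.4×7.9 = 18.84 → profitable ✗.
Low-quality (own payoff 34): to a=7.2 gives 77 − 13.3×7.2 = -18.76 → no gain ✓; to a=7.9 gives 101 − 13.3×7.9 = -4.07 → no gain ✓.
4 of the 6 constraints hold; not an equilibrium.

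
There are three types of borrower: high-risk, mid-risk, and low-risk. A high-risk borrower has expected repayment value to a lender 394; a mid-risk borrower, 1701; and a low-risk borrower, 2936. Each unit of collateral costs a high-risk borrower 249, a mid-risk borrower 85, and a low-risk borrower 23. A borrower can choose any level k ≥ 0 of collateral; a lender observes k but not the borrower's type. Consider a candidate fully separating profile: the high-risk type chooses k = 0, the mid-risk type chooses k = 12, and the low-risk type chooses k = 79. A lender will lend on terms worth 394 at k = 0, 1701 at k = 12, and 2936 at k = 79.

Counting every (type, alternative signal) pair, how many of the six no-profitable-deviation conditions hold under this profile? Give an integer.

5

Low-risk (own payoff 2936 − 23×79 = 1119): to k=0 gives 394 → no gain ✓; to k=12 gives 1701 − 23×12 = 1425 → profitable ✗.
Mid-risk (own payoff 1701 − 85×12 = 681): to k=0 gives 394 → no gain ✓; to k=79 gives 2936 − 85×79 = -3779 → no gain ✓.
High-risk (own payoff 394): to k=12 gives 1701 − 249×12 = -1287 → no gain ✓; to k=79 gives 2936 − 249×79 = -16735 → no gain ✓.
5 of the 6 constraints hold; not an equilibrium.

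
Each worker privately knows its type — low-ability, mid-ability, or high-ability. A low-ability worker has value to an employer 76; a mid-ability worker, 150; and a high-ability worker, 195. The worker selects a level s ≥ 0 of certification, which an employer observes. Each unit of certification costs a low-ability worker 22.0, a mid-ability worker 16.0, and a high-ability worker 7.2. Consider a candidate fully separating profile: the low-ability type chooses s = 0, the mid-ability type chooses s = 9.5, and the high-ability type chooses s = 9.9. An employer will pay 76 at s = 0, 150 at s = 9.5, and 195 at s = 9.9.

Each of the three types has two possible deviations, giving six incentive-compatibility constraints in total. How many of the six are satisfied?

4

High-ability (own payoff 195 − 7.2×9.9 = 123.72): to s=0 gives 76 → no gain ✓; to s=9.5 gives 150 − 7.2×9.5 = 81.6 → no gain ✓.
Low-ability (own payoff 76): to s=9.5 gives 150 − 22.0×9.5 = -59 → no gain ✓; to s=9.9 gives 195 − 22.0×9.9 = -22.8 → no gain ✓.
Mid-ability (own payoff 150 − 16.0×9.5 = -2): to s=0 gives 76 → profitable ✗; to s=9.9 gives 195 − 16.0×9.9 = 36.6 → profitable ✗.
4 of the 6 constraints hold; not an equilibrium.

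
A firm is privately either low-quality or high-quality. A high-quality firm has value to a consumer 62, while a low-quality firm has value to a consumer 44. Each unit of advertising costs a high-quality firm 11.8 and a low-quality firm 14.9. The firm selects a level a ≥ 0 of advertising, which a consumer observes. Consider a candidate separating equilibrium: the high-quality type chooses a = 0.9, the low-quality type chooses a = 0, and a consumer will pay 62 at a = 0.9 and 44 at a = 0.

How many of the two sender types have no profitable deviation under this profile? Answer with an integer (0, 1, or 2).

1

High-quality type: signal → 62 − 11.8 × 0.9 = 51.38; deviate to 0 → 44. IC holds (51.38 ≥ 44).
Low-quality type: stay at 0 → 44; mimic → 62 − 14.9 × 0.9 = 48.59. IC fails (44 < 48.59).
1 of 2 constraints hold, so this profile is not an equilibrium.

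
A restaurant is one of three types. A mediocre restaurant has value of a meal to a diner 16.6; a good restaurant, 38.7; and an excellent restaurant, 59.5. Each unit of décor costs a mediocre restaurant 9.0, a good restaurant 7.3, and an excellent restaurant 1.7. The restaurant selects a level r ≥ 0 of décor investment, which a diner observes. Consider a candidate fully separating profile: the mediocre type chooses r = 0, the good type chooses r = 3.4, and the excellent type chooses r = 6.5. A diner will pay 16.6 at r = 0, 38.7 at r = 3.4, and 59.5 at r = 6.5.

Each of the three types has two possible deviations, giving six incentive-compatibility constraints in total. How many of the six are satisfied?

5

Mediocre (own payoff 16.6): to r=3.4 gives 38.7 − 9.0×3.4 = 8.1 → no gain ✓; to r=6.5 gives 59.5 − 9.0×6.5 = 1 → no gain ✓.
Excellent (own payoff 59.5 − 1.7×6.5 = 48.45): to r=0 gives 16.6 → no gain ✓; to r=3.4 gives 38.7 − 1.7×3.4 = 32.92 → no gain ✓.
Good (own payoff 38.7 − 7.3×3.4 = 13.88): to r=0 gives 16.6 → profitable ✗; to r=6.5 gives 59.5 − 7.3×6.5 = 12.05 → no gain ✓.
5 of the 6 constraints hold; not an equilibrium.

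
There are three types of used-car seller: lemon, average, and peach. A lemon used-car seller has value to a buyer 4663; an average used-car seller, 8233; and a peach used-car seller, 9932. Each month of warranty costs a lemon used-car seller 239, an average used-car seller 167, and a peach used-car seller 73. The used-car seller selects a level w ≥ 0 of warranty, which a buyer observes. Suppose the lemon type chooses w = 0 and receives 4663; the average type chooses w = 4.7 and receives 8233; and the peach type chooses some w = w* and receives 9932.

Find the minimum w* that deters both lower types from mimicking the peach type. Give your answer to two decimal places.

22.05

Lemon type (on-path payoff 4663) won't mimic when 4663 ≥ 9932 − 239·w*, i.e. w* ≥ 22.05.
Average type (on-path payoff 8233 − 167×4.7 = 7448.1) won't mimic when 7448.1 ≥ 9932 − 167·w*, i.e. w* ≥ 14.87.
Both must hold, so w* = max(22.05, 14.87) = 22.05. The lemon type's constraint binds.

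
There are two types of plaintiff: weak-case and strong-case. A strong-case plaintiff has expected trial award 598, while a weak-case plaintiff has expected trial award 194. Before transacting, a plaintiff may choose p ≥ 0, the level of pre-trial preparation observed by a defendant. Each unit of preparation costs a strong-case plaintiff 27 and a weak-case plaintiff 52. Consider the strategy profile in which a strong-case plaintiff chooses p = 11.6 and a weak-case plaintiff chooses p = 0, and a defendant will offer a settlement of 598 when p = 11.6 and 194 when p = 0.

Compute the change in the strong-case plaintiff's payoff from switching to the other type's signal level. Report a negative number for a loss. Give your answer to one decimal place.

-90.8

Playing p = 11.6 the strong-case plaintiff receives 598 − 27 × 11.6 = 284.8.
Deviating to p = 0 yields 194 instead.
Gain from deviating: 194 − 284.8 = -90.8.
The gain is negative, so the strong-case type's incentive-compatibility constraint is satisfied.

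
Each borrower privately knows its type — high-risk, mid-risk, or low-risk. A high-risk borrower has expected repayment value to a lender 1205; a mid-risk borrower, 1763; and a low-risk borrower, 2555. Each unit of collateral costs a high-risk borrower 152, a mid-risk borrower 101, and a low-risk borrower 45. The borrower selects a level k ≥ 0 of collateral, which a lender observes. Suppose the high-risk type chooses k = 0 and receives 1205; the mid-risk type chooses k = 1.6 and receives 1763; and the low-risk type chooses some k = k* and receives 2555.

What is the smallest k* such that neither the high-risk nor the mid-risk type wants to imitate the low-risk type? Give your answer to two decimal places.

9.44

High-risk type (on-path payoff 1205) won't mimic when 1205 ≥ 2555 − 152·k*, i.e. k* ≥ 8.88.
Mid-risk type (on-path payoff 1763 − 101×1.6 = 1601.4) won't mimic when 1601.4 ≥ 2555 − 101·k*, i.e. k* ≥ 9.44.
Both must hold, so k* = max(8.88, 9.44) = 9.44. The mid-risk type's constraint binds.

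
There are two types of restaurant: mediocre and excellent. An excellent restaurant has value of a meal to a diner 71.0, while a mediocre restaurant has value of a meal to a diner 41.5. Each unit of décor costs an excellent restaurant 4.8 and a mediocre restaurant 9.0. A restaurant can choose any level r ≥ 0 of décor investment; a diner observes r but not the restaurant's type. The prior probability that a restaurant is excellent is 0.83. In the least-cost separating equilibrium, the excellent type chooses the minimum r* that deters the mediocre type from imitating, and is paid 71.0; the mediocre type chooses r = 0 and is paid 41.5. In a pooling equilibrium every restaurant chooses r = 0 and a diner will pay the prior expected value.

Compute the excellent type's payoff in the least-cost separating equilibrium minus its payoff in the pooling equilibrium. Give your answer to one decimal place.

-10.7

Least-cost separating signal: r* solves 41.5 = 71.0 − 9.0·r*, so r* = (71.0 − 41.5)/9.0 ≈ 3.2778.
Excellent type's separating payoff: 71.0 − 4.8 × r* = 71.0 − 4.8 × (71.0 − 41.5)/9.0 = 71.0 − 141.6/9.0 ≈ 55.267.
Pooling payoff: 0.83 × 71.0 + 0.17 × 41.5 = 65.985.
Difference: 55.267 − 65.985 = -10.718, i.e. -10.7 to one decimal place.
The excellent type would prefer the pooling outcome.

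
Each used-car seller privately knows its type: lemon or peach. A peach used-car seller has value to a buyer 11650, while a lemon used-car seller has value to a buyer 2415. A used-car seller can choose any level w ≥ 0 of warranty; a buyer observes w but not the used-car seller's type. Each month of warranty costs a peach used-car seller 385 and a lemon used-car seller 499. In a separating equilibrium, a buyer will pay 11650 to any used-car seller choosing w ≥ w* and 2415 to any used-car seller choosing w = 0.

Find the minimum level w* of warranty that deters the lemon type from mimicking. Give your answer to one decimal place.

18.5

A lemon used-car seller choosing w = 0 receives 2415.
Imitating at w* instead would pay 11650 at cost 499·w*, netting 11650 − 499·w*.
Indifference: 2415 = 11650 − 499·w*, so w* = (11650 − 2415) / 499 ≈ 18.5.
This is the lemon type's binding incentive-compatibility constraint; any w ≥ 18.5 sustains separation on that side.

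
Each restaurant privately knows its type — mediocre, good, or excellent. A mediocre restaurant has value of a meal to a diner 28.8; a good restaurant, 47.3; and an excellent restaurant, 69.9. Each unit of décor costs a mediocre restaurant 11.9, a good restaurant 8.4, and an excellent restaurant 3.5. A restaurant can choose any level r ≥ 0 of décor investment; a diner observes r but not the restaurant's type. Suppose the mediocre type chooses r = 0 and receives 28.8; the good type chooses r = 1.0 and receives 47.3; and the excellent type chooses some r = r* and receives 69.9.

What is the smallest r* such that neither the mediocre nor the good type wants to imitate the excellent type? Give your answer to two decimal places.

3.69

Mediocre type (on-path payoff 28.8) won't mimic when 28.8 ≥ 69.9 − 11.9·r*, i.e. r* ≥ 3.45.
Good type (on-path payoff 47.3 − 8.4×1.0 = 38.9) won't mimic when 38.9 ≥ 69.9 − 8.4·r*, i.e. r* ≥ 3.69.
Both must hold, so r* = max(3.45, 3.69) = 3.69. The good type's constraint binds.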